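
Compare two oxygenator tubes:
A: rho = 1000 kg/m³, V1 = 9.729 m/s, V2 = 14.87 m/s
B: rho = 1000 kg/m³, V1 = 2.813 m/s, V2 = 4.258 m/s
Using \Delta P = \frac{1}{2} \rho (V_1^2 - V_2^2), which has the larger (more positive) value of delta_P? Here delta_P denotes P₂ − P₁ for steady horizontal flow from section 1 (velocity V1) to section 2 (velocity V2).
delta_P(A) = -63.23 kPa, delta_P(B) = -5.109 kPa. Answer: B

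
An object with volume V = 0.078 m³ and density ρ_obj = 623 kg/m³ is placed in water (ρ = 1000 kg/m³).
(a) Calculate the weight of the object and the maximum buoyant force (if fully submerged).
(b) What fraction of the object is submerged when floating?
(a) W=rho_obj*g*V=623*9.81*0.078=476.7 N; F_B(max)=rho*g*V=1000*9.81*0.078=765.2 N
(b) Floating fraction=rho_obj/rho=623/1000=0.623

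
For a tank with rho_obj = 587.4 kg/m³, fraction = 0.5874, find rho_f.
Formula: f_{sub} = \frac{\rho_{obj}}{\rho_f}
Substituting knowns: 0.5874 = 587.4/rho_f
Solving for rho_f: rho_f = 587.4/0.5874 = 1000 kg/m³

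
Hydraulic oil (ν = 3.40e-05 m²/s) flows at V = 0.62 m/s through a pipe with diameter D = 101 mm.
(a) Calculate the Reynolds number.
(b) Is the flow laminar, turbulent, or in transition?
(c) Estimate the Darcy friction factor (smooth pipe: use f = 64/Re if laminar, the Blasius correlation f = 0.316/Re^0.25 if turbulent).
(a) Re = V·D/ν = 0.62·0.101/3.40e-05 = 1841.8
(b) Flow regime: laminar (Re < 2300)
(c) Friction factor: f = 64/Re = 64/1841.8 = 0.03475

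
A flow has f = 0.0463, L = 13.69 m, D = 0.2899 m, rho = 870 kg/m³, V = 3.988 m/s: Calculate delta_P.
Formula: \Delta P = f \frac{L}{D} \frac{\rho V^2}{2}
delta_P = 0.0463·(13.69/0.2899)·0.5·870·3.988²/1000 = 15.13 kPa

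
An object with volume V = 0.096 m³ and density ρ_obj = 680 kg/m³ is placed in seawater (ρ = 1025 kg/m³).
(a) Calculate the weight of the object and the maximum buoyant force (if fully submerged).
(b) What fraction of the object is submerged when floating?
(a) W=rho_obj*g*V=680*9.81*0.096=640.4 N; F_B(max)=rho*g*V=1025*9.81*0.096=965.3 N
(b) Floating fraction=rho_obj/rho=680/1025=0.663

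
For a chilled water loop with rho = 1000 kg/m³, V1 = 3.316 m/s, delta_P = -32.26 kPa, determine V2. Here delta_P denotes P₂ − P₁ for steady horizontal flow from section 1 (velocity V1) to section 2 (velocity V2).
Formula: \Delta P = \frac{1}{2} \rho (V_1^2 - V_2^2)
Substituting knowns: -32.26 = 0.5·1000·(3.316² − V2²)/1000
Solving for V2: V2 = √(3.316² − 2·(-32.26·1000)/1000) = 8.69 m/s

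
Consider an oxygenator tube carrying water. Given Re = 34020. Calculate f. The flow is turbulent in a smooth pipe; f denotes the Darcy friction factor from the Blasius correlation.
Formula: f = \frac{0.316}{Re^{0.25}}
f = 0.316/34020^0.25 = 0.02327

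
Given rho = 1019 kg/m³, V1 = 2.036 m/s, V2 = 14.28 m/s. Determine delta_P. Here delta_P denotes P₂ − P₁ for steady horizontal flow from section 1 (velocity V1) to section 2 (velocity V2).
Formula: \Delta P = \frac{1}{2} \rho (V_1^2 - V_2^2)
delta_P = 0.5·1019·(2.036² − 14.28²)/1000 = -101.8 kPa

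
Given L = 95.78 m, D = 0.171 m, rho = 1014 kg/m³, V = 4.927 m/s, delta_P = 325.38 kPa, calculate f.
Formula: \Delta P = f \frac{L}{D} \frac{\rho V^2}{2}
Substituting knowns: 325.38 = f·(95.78/0.171)·0.5·1014·4.927²/1000
Solving for f: f = (325.38·1000)/((95.78/0.171)·0.5·1014·4.927²) = 0.0472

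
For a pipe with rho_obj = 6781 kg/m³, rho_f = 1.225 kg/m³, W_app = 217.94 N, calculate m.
Formula: W_{app} = mg\left(1 - \frac{\rho_f}{\rho_{obj}}\right)
Substituting knowns: 217.94 = m·9.81·(1 − 1.225/6781)
Solving for m: m = 217.94/(9.81·(1 − 1.225/6781)) = 22.22 kg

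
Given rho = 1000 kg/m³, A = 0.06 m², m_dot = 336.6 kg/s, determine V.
Formula: \dot{m} = \rho A V
Substituting knowns: 336.6 = 1000·0.06·V
Solving for V: V = 336.6/(1000·0.06) = 5.61 m/s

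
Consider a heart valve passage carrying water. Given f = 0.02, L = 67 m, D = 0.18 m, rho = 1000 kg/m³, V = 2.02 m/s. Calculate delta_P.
Formula: \Delta P = f \frac{L}{D} \frac{\rho V^2}{2}
delta_P = 0.02·(67/0.18)·0.5·1000·2.02²/1000 = 15.19 kPa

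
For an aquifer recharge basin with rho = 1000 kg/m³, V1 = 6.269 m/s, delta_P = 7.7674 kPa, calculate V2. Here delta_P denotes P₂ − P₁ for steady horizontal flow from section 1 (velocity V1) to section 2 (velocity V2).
Formula: \Delta P = \frac{1}{2} \rho (V_1^2 - V_2^2)
Substituting knowns: 7.7674 = 0.5·1000·(6.269² − V2²)/1000
Solving for V2: V2 = √(6.269² − 2·(7.7674·1000)/1000) = 4.875 m/s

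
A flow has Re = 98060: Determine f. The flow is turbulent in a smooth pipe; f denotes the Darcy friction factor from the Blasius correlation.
Formula: f = \frac{0.316}{Re^{0.25}}
f = 0.316/98060^0.25 = 0.01786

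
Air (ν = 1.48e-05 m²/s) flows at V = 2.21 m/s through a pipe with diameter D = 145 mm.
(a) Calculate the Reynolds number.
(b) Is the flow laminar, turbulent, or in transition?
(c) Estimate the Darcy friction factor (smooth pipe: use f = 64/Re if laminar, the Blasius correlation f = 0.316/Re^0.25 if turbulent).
(a) Re = V·D/ν = 2.21·0.145/1.48e-05 = 21652
(b) Flow regime: turbulent (Re > 4000)
(c) Friction factor: f = 0.316/Re^0.25 = 0.316/21652^0.25 = 0.02605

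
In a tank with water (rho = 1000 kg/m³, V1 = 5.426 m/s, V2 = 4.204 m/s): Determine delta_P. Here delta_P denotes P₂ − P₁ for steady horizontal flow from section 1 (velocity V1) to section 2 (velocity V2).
Formula: \Delta P = \frac{1}{2} \rho (V_1^2 - V_2^2)
delta_P = 0.5·1000·(5.426² − 4.204²)/1000 = 5.884 kPa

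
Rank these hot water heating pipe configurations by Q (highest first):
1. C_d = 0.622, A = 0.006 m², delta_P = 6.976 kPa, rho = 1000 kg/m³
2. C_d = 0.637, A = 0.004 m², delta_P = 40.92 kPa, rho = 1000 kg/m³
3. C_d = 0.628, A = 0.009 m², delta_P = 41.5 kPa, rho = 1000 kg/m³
Case 1: Q = 13.94 L/s
Case 2: Q = 23.05 L/s
Case 3: Q = 51.49 L/s
Ranking (highest first): 3, 2, 1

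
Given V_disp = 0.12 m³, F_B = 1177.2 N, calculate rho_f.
Formula: F_B = \rho_f g V_{disp}
Substituting knowns: 1177.2 = rho_f·9.81·0.12
Solving for rho_f: rho_f = 1177.2/(9.81·0.12) = 1000 kg/m³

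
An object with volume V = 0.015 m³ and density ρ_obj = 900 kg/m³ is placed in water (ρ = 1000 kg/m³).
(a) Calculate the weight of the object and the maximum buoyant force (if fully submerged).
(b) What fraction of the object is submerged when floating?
(a) W=rho_obj*g*V=900*9.81*0.015=132.4 N; F_B(max)=rho*g*V=1000*9.81*0.015=147.2 N
(b) Floating fraction=rho_obj/rho=900/1000=0.900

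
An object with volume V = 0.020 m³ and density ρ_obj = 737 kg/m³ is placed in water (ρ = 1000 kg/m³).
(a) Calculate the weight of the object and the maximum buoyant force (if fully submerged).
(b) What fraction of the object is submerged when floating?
(a) W=rho_obj*g*V=737*9.81*0.020=144.6 N; F_B(max)=rho*g*V=1000*9.81*0.020=196.2 N
(b) Floating fraction=rho_obj/rho=737/1000=0.737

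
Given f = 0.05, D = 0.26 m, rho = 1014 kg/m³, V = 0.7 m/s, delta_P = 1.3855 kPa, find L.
Formula: \Delta P = f \frac{L}{D} \frac{\rho V^2}{2}
Substituting knowns: 1.3855 = 0.05·(L/0.26)·0.5·1014·0.7²/1000
Solving for L: L = (1.3855·1000)·0.26/(0.05·0.5·1014·0.7²) = 29 m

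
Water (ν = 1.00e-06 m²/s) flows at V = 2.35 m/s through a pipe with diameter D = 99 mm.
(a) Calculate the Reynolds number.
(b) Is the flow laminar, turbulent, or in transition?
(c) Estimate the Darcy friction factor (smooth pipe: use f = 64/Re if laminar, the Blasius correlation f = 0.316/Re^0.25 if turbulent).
(a) Re = V·D/ν = 2.35·0.099/1.00e-06 = 232650
(b) Flow regime: turbulent (Re > 4000)
(c) Friction factor: f = 0.316/Re^0.25 = 0.316/232650^0.25 = 0.01439 (Blasius is strictly valid for Re ≲ 1e5; used here as the smooth-pipe estimate the problem specifies)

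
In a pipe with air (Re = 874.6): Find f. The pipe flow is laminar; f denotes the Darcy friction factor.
Formula: f = \frac{64}{Re}
f = 64/874.6 = 0.07318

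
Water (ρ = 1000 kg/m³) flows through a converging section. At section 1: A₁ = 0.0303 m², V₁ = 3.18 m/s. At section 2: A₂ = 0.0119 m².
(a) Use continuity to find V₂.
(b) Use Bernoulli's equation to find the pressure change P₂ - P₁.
(a) Continuity: A₁V₁=A₂V₂ -> V₂=A₁V₁/A₂=0.0303*3.18/0.0119=8.10 m/s
(b) Bernoulli: P₂-P₁=0.5*rho*(V₁^2-V₂^2)/1000=0.5*1000*(3.18^2-8.10^2)/1000=-27.75 kPa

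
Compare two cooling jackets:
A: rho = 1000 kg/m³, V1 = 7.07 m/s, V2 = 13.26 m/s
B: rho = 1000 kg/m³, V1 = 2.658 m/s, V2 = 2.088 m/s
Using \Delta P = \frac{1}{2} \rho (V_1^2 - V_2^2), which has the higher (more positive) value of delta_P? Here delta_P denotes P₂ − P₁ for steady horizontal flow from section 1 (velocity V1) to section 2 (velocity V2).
delta_P(A) = -62.92 kPa, delta_P(B) = 1.353 kPa. Answer: B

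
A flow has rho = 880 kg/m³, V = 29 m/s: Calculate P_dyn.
Formula: P_{dyn} = \frac{1}{2} \rho V^2
P_dyn = 0.5·880·29²/1000 = 370 kPa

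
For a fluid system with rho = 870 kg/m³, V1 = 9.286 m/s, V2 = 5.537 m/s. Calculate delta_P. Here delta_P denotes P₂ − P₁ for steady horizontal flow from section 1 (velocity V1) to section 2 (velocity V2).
Formula: \Delta P = \frac{1}{2} \rho (V_1^2 - V_2^2)
delta_P = 0.5·870·(9.286² − 5.537²)/1000 = 24.17 kPa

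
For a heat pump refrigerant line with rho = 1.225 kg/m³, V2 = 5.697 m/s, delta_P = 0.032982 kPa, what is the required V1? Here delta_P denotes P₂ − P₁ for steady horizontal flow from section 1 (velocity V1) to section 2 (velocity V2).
Formula: \Delta P = \frac{1}{2} \rho (V_1^2 - V_2^2)
Substituting knowns: 0.032982 = 0.5·1.225·(V1² − 5.697²)/1000
Solving for V1: V1 = √(5.697² + 2·(0.032982·1000)/1.225) = 9.29 m/s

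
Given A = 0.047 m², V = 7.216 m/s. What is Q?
Formula: Q = A V
Q = 0.047·7.216·1000 = 339.2 L/s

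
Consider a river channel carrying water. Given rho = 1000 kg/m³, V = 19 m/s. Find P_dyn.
Formula: P_{dyn} = \frac{1}{2} \rho V^2
P_dyn = 0.5·1000·19²/1000 = 180.5 kPa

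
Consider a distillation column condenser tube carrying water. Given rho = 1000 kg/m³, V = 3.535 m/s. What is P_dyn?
Formula: P_{dyn} = \frac{1}{2} \rho V^2
P_dyn = 0.5·1000·3.535²/1000 = 6.248 kPa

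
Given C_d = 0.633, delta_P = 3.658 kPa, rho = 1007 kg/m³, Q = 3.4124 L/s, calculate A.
Formula: Q = C_d A \sqrt{\frac{2 \Delta P}{\rho}}
Substituting knowns: 3.4124 = 0.633·A·√(2·(3.658·1000)/1007)·1000
Solving for A: A = (3.4124/1000)/(0.633·√(2·(3.658·1000)/1007)) = 0.002 m²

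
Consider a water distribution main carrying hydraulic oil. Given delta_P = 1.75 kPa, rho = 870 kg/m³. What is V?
Formula: V = \sqrt{\frac{2 \Delta P}{\rho}}
V = √(2·(1.75·1000)/870) = 2.006 m/s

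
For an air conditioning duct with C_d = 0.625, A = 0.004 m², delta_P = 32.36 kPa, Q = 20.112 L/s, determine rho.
Formula: Q = C_d A \sqrt{\frac{2 \Delta P}{\rho}}
Substituting knowns: 20.112 = 0.625·0.004·√(2·(32.36·1000)/rho)·1000
Solving for rho: rho = 2·(32.36·1000)/((20.112/1000)/(0.625·0.004))² = 1000 kg/m³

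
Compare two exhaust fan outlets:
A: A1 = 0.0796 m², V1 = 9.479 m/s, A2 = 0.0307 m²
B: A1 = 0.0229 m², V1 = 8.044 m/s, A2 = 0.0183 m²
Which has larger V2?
V2(A) = 24.58 m/s, V2(B) = 10.07 m/s. Answer: A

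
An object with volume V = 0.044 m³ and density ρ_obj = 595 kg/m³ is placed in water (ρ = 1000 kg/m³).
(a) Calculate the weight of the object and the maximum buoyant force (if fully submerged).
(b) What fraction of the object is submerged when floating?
(a) W=rho_obj*g*V=595*9.81*0.044=256.8 N; F_B(max)=rho*g*V=1000*9.81*0.044=431.6 N
(b) Floating fraction=rho_obj/rho=595/1000=0.595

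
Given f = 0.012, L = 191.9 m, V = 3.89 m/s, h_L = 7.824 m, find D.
Formula: h_L = f \frac{L}{D} \frac{V^2}{2g}
Substituting knowns: 7.824 = 0.012·(191.9/D)·3.89²/(2·9.81)
Solving for D: D = 0.012·191.9·3.89²/(2·9.81·7.824) = 0.227 m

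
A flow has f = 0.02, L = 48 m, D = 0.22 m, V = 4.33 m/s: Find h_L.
Formula: h_L = f \frac{L}{D} \frac{V^2}{2g}
h_L = 0.02·(48/0.22)·4.33²/(2·9.81) = 4.17 m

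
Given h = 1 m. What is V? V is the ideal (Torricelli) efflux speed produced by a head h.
Formula: V = \sqrt{2 g h}
V = √(2·9.81·1) = 4.429 m/s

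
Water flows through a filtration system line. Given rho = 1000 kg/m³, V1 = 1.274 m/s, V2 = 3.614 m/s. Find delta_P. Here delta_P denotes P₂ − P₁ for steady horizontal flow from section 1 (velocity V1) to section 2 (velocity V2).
Formula: \Delta P = \frac{1}{2} \rho (V_1^2 - V_2^2)
delta_P = 0.5·1000·(1.274² − 3.614²)/1000 = -5.719 kPa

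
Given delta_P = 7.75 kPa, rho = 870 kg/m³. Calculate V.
Formula: V = \sqrt{\frac{2 \Delta P}{\rho}}
V = √(2·(7.75·1000)/870) = 4.221 m/s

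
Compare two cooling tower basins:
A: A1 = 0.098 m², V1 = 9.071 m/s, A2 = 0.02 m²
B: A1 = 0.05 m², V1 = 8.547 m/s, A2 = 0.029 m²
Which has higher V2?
V2(A) = 44.45 m/s, V2(B) = 14.74 m/s. Answer: A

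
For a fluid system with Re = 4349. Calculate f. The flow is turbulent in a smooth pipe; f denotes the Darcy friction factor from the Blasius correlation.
Formula: f = \frac{0.316}{Re^{0.25}}
f = 0.316/4349^0.25 = 0.03891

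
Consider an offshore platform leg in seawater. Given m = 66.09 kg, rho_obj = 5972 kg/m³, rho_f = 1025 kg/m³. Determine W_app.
Formula: W_{app} = mg\left(1 - \frac{\rho_f}{\rho_{obj}}\right)
W_app = 66.09·9.81·(1 − 1025/5972) = 537.1 N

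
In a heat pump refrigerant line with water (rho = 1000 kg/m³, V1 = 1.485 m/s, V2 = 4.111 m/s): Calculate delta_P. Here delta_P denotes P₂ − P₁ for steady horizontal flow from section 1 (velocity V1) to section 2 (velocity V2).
Formula: \Delta P = \frac{1}{2} \rho (V_1^2 - V_2^2)
delta_P = 0.5·1000·(1.485² − 4.111²)/1000 = -7.348 kPa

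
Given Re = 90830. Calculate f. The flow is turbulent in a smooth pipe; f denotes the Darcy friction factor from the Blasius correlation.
Formula: f = \frac{0.316}{Re^{0.25}}
f = 0.316/90830^0.25 = 0.0182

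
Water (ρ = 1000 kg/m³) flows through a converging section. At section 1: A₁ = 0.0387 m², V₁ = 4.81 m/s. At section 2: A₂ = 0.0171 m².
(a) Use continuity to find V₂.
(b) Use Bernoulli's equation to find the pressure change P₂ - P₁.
(a) Continuity: A₁V₁=A₂V₂ -> V₂=A₁V₁/A₂=0.0387*4.81/0.0171=10.89 m/s
(b) Bernoulli: P₂-P₁=0.5*rho*(V₁^2-V₂^2)/1000=0.5*1000*(4.81^2-10.89^2)/1000=-47.73 kPa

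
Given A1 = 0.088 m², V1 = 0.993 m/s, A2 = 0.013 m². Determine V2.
Formula: V_2 = \frac{A_1 V_1}{A_2}
V2 = 0.088·0.993/0.013 = 6.722 m/s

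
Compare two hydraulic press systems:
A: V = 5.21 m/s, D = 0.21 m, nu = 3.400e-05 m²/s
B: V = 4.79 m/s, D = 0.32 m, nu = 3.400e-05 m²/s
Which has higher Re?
Re(A) = 32179, Re(B) = 45082. Answer: B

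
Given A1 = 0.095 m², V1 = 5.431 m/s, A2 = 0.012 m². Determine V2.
Formula: V_2 = \frac{A_1 V_1}{A_2}
V2 = 0.095·5.431/0.012 = 43 m/s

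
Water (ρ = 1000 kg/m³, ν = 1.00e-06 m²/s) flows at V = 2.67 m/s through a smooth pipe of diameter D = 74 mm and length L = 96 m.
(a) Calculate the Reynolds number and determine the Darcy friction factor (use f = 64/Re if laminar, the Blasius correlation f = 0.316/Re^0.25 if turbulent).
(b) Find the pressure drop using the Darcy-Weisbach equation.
(a) Re = V·D/ν = 2.67·0.074/1.00e-06 = 197580 → turbulent (Re > 4000); f = 0.316/Re^0.25 = 0.316/197580^0.25 = 0.014988 (Blasius is strictly valid for Re ≲ 1e5; used here as the smooth-pipe estimate the problem specifies)
(b) Darcy-Weisbach: ΔP = f·(L/D)·½ρV²/1000 = 0.014988·(96/0.074)·½·1000·2.67²/1000 = 69.31 kPa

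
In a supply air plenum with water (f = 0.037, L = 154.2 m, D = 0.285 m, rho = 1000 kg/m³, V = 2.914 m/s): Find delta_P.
Formula: \Delta P = f \frac{L}{D} \frac{\rho V^2}{2}
delta_P = 0.037·(154.2/0.285)·0.5·1000·2.914²/1000 = 84.99 kPa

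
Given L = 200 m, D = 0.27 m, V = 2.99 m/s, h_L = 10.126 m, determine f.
Formula: h_L = f \frac{L}{D} \frac{V^2}{2g}
Substituting knowns: 10.126 = f·(200/0.27)·2.99²/(2·9.81)
Solving for f: f = 10.126·2·9.81/((200/0.27)·2.99²) = 0.03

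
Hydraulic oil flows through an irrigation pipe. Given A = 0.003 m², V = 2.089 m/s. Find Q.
Formula: Q = A V
Q = 0.003·2.089·1000 = 6.267 L/s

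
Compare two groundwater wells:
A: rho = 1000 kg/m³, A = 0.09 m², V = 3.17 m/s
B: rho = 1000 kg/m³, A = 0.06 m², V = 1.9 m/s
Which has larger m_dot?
m_dot(A) = 285.3 kg/s, m_dot(B) = 114 kg/s. Answer: A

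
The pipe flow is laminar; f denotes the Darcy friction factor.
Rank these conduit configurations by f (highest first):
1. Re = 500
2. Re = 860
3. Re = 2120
Case 1: f = 0.128
Case 2: f = 0.07442
Case 3: f = 0.03019
Ranking (highest first): 1, 2, 3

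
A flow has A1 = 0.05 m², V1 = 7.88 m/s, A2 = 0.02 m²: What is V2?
Formula: V_2 = \frac{A_1 V_1}{A_2}
V2 = 0.05·7.88/0.02 = 19.7 m/s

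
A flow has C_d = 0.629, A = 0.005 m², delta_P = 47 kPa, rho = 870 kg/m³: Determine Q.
Formula: Q = C_d A \sqrt{\frac{2 \Delta P}{\rho}}
Q = 0.629·0.005·√(2·(47·1000)/870)·1000 = 32.69 L/s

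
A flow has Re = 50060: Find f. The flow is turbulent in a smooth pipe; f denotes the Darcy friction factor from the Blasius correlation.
Formula: f = \frac{0.316}{Re^{0.25}}
f = 0.316/50060^0.25 = 0.02113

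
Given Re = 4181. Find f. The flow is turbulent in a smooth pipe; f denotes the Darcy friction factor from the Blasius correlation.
Formula: f = \frac{0.316}{Re^{0.25}}
f = 0.316/4181^0.25 = 0.0393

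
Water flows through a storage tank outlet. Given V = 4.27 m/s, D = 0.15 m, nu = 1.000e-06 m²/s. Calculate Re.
Formula: Re = \frac{V D}{\nu}
Re = 4.27·0.15/1.000e-06 = 640500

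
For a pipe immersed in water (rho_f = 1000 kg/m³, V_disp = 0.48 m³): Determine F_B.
Formula: F_B = \rho_f g V_{disp}
F_B = 1000·9.81·0.48 = 4709 N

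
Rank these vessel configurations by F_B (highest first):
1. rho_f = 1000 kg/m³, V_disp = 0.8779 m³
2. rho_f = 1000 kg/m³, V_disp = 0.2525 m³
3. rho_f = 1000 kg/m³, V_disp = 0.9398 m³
Case 1: F_B = 8612 N
Case 2: F_B = 2477 N
Case 3: F_B = 9219 N
Ranking (highest first): 3, 1, 2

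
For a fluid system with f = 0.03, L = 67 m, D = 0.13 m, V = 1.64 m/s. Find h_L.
Formula: h_L = f \frac{L}{D} \frac{V^2}{2g}
h_L = 0.03·(67/0.13)·1.64²/(2·9.81) = 2.12 m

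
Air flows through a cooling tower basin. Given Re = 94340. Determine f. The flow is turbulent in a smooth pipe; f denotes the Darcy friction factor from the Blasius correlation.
Formula: f = \frac{0.316}{Re^{0.25}}
f = 0.316/94340^0.25 = 0.01803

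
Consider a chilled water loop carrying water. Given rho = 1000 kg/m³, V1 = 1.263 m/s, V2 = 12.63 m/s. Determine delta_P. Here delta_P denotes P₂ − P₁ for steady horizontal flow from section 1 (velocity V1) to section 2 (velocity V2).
Formula: \Delta P = \frac{1}{2} \rho (V_1^2 - V_2^2)
delta_P = 0.5·1000·(1.263² − 12.63²)/1000 = -78.96 kPa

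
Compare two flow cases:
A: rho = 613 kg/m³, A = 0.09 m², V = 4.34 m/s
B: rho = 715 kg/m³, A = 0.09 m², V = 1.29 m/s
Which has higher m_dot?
m_dot(A) = 239.4 kg/s, m_dot(B) = 83.01 kg/s. Answer: A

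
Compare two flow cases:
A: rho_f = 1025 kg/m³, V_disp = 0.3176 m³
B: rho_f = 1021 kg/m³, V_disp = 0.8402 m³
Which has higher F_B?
F_B(A) = 3194 N, F_B(B) = 8415 N. Answer: B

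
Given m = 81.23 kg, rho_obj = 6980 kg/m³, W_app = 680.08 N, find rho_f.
Formula: W_{app} = mg\left(1 - \frac{\rho_f}{\rho_{obj}}\right)
Substituting knowns: 680.08 = 81.23·9.81·(1 − rho_f/6980)
Solving for rho_f: rho_f = 6980·(1 − 680.08/(81.23·9.81)) = 1023 kg/m³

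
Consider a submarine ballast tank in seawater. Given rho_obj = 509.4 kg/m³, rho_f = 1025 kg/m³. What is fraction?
Formula: f_{sub} = \frac{\rho_{obj}}{\rho_f}
fraction = 509.4/1025 = 0.497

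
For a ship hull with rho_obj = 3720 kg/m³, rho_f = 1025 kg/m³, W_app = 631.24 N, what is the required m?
Formula: W_{app} = mg\left(1 - \frac{\rho_f}{\rho_{obj}}\right)
Substituting knowns: 631.24 = m·9.81·(1 − 1025/3720)
Solving for m: m = 631.24/(9.81·(1 − 1025/3720)) = 88.82 kg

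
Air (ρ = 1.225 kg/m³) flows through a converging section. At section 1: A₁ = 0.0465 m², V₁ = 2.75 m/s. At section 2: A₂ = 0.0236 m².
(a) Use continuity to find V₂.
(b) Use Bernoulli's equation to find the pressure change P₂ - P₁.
(a) Continuity: A₁V₁=A₂V₂ -> V₂=A₁V₁/A₂=0.0465*2.75/0.0236=5.42 m/s
(b) Bernoulli: P₂-P₁=0.5*rho*(V₁^2-V₂^2)/1000=0.5*1.225*(2.75^2-5.42^2)/1000=-0.01336 kPa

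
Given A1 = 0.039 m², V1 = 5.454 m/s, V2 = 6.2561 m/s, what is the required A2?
Formula: V_2 = \frac{A_1 V_1}{A_2}
Substituting knowns: 6.2561 = 0.039·5.454/A2
Solving for A2: A2 = 0.039·5.454/6.2561 = 0.034 m²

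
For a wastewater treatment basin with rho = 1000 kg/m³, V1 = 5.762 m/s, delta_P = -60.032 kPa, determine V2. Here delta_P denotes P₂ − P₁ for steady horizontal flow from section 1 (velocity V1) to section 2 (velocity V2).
Formula: \Delta P = \frac{1}{2} \rho (V_1^2 - V_2^2)
Substituting knowns: -60.032 = 0.5·1000·(5.762² − V2²)/1000
Solving for V2: V2 = √(5.762² − 2·(-60.032·1000)/1000) = 12.38 m/s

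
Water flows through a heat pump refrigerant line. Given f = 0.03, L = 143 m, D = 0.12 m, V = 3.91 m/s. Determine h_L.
Formula: h_L = f \frac{L}{D} \frac{V^2}{2g}
h_L = 0.03·(143/0.12)·3.91²/(2·9.81) = 27.86 m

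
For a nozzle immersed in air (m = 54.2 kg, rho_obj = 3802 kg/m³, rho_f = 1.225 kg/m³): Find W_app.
Formula: W_{app} = mg\left(1 - \frac{\rho_f}{\rho_{obj}}\right)
W_app = 54.2·9.81·(1 − 1.225/3802) = 531.5 N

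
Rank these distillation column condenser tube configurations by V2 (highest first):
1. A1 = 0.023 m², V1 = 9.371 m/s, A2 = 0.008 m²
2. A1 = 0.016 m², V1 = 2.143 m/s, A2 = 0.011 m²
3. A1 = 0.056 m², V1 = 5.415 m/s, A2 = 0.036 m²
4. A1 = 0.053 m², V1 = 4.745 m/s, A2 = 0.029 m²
Case 1: V2 = 26.94 m/s
Case 2: V2 = 3.117 m/s
Case 3: V2 = 8.423 m/s
Case 4: V2 = 8.672 m/s
Ranking (highest first): 1, 4, 3, 2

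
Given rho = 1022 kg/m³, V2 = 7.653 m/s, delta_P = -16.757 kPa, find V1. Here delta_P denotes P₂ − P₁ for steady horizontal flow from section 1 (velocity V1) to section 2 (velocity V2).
Formula: \Delta P = \frac{1}{2} \rho (V_1^2 - V_2^2)
Substituting knowns: -16.757 = 0.5·1022·(V1² − 7.653²)/1000
Solving for V1: V1 = √(7.653² + 2·(-16.757·1000)/1022) = 5.077 m/s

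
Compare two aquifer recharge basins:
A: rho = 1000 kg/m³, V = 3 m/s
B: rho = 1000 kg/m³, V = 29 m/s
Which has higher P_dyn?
P_dyn(A) = 4.5 kPa, P_dyn(B) = 420.5 kPa. Answer: B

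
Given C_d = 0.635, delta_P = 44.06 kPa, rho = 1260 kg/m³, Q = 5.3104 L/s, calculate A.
Formula: Q = C_d A \sqrt{\frac{2 \Delta P}{\rho}}
Substituting knowns: 5.3104 = 0.635·A·√(2·(44.06·1000)/1260)·1000
Solving for A: A = (5.3104/1000)/(0.635·√(2·(44.06·1000)/1260)) = 0.001 m²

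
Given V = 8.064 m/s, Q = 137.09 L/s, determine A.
Formula: Q = A V
Substituting knowns: 137.09 = A·8.064·1000
Solving for A: A = (137.09/1000)/8.064 = 0.017 m²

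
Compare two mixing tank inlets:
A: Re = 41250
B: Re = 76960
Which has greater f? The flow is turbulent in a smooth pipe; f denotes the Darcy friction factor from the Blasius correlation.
f(A) = 0.02217, f(B) = 0.01897. Answer: A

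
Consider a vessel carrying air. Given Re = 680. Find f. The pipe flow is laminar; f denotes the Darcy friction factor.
Formula: f = \frac{64}{Re}
f = 64/680 = 0.09412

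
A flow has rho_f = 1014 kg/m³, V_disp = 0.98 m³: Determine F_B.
Formula: F_B = \rho_f g V_{disp}
F_B = 1014·9.81·0.98 = 9748 N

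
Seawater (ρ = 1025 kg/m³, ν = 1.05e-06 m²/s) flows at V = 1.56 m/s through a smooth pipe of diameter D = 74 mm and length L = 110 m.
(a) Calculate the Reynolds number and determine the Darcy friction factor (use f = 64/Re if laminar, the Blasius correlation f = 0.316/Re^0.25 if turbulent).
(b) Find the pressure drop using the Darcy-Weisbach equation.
(a) Re = V·D/ν = 1.56·0.074/1.05e-06 = 109940 → turbulent (Re > 4000); f = 0.316/Re^0.25 = 0.316/109940^0.25 = 0.017354 (Blasius is strictly valid for Re ≲ 1e5; used here as the smooth-pipe estimate the problem specifies)
(b) Darcy-Weisbach: ΔP = f·(L/D)·½ρV²/1000 = 0.017354·(110/0.074)·½·1025·1.56²/1000 = 32.17 kPa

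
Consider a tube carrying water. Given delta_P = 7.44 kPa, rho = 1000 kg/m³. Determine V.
Formula: V = \sqrt{\frac{2 \Delta P}{\rho}}
V = √(2·(7.44·1000)/1000) = 3.857 m/s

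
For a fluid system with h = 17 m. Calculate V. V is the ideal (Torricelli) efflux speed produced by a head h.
Formula: V = \sqrt{2 g h}
V = √(2·9.81·17) = 18.26 m/s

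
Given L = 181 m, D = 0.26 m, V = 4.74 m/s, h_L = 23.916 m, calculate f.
Formula: h_L = f \frac{L}{D} \frac{V^2}{2g}
Substituting knowns: 23.916 = f·(181/0.26)·4.74²/(2·9.81)
Solving for f: f = 23.916·2·9.81/((181/0.26)·4.74²) = 0.03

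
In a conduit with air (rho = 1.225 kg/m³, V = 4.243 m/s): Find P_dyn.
Formula: P_{dyn} = \frac{1}{2} \rho V^2
P_dyn = 0.5·1.225·4.243²/1000 = 0.01103 kPa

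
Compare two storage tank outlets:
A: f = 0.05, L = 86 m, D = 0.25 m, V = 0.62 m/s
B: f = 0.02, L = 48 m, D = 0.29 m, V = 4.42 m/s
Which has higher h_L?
h_L(A) = 0.337 m, h_L(B) = 3.296 m. Answer: B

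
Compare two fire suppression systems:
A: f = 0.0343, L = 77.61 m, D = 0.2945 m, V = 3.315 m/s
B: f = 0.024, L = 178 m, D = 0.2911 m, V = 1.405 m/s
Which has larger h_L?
h_L(A) = 5.063 m, h_L(B) = 1.477 m. Answer: A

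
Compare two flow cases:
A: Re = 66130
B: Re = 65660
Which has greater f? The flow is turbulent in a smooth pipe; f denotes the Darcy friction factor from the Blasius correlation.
f(A) = 0.01971, f(B) = 0.01974. Answer: B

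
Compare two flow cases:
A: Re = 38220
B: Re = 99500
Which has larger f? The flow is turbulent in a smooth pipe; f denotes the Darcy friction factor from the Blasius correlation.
f(A) = 0.0226, f(B) = 0.01779. Answer: A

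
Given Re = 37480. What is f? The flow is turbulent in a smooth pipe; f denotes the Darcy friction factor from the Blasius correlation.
Formula: f = \frac{0.316}{Re^{0.25}}
f = 0.316/37480^0.25 = 0.02271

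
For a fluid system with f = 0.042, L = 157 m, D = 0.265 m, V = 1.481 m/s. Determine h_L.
Formula: h_L = f \frac{L}{D} \frac{V^2}{2g}
h_L = 0.042·(157/0.265)·1.481²/(2·9.81) = 2.782 m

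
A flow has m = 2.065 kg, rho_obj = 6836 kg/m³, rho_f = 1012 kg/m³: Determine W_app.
Formula: W_{app} = mg\left(1 - \frac{\rho_f}{\rho_{obj}}\right)
W_app = 2.065·9.81·(1 − 1012/6836) = 17.26 N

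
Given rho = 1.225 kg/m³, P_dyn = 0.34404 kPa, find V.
Formula: P_{dyn} = \frac{1}{2} \rho V^2
Substituting knowns: 0.34404 = 0.5·1.225·V²/1000
Solving for V: V = √(2·(0.34404·1000)/1.225) = 23.7 m/s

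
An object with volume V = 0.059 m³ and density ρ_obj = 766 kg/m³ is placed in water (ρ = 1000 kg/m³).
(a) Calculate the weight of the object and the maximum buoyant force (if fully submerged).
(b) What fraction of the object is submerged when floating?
(a) W=rho_obj*g*V=766*9.81*0.059=443.4 N; F_B(max)=rho*g*V=1000*9.81*0.059=578.8 N
(b) Floating fraction=rho_obj/rho=766/1000=0.766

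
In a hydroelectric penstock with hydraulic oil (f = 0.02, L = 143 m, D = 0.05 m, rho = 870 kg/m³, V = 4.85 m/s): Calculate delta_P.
Formula: \Delta P = f \frac{L}{D} \frac{\rho V^2}{2}
delta_P = 0.02·(143/0.05)·0.5·870·4.85²/1000 = 585.3 kPa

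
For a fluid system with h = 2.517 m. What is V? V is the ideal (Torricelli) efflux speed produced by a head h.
Formula: V = \sqrt{2 g h}
V = √(2·9.81·2.517) = 7.027 m/s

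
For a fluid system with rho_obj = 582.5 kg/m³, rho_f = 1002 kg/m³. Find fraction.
Formula: f_{sub} = \frac{\rho_{obj}}{\rho_f}
fraction = 582.5/1002 = 0.5813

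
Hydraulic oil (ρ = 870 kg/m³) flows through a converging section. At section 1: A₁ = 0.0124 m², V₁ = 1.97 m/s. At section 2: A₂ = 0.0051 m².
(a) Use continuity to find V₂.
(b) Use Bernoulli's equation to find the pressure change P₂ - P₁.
(a) Continuity: A₁V₁=A₂V₂ -> V₂=A₁V₁/A₂=0.0124*1.97/0.0051=4.79 m/s
(b) Bernoulli: P₂-P₁=0.5*rho*(V₁^2-V₂^2)/1000=0.5*870*(1.97^2-4.79^2)/1000=-8.292 kPa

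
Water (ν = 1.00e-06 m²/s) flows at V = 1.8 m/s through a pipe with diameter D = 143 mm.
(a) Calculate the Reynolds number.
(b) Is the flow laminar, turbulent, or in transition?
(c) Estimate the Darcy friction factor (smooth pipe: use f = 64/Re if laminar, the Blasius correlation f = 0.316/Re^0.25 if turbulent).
(a) Re = V·D/ν = 1.8·0.143/1.00e-06 = 257400
(b) Flow regime: turbulent (Re > 4000)
(c) Friction factor: f = 0.316/Re^0.25 = 0.316/257400^0.25 = 0.01403 (Blasius is strictly valid for Re ≲ 1e5; used here as the smooth-pipe estimate the problem specifies)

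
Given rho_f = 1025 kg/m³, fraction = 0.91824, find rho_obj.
Formula: f_{sub} = \frac{\rho_{obj}}{\rho_f}
Substituting knowns: 0.91824 = rho_obj/1025
Solving for rho_obj: rho_obj = 0.91824·1025 = 941.2 kg/m³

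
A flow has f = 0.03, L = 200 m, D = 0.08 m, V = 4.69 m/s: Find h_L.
Formula: h_L = f \frac{L}{D} \frac{V^2}{2g}
h_L = 0.03·(200/0.08)·4.69²/(2·9.81) = 84.08 m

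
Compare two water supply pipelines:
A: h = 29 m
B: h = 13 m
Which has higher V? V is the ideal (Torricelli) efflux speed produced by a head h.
V(A) = 23.85 m/s, V(B) = 15.97 m/s. Answer: A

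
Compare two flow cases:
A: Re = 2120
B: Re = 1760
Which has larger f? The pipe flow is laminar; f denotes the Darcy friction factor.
f(A) = 0.03019, f(B) = 0.03636. Answer: B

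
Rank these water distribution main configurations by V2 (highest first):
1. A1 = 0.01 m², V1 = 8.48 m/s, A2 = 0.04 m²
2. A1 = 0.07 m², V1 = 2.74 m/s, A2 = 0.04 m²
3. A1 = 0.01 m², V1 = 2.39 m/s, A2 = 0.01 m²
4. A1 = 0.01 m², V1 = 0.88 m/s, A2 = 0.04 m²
Case 1: V2 = 2.12 m/s
Case 2: V2 = 4.795 m/s
Case 3: V2 = 2.39 m/s
Case 4: V2 = 0.22 m/s
Ranking (highest first): 2, 3, 1, 4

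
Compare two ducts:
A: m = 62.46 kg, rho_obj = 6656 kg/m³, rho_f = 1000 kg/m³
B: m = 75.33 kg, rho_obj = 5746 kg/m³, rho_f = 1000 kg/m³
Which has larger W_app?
W_app(A) = 520.7 N, W_app(B) = 610.4 N. Answer: B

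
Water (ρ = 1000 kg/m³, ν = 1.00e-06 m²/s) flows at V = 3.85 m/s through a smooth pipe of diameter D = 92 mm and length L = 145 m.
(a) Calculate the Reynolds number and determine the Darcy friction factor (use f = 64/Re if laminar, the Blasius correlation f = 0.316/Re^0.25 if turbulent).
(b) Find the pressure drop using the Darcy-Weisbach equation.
(a) Re = V·D/ν = 3.85·0.092/1.00e-06 = 354200 → turbulent (Re > 4000); f = 0.316/Re^0.25 = 0.316/354200^0.25 = 0.012953 (Blasius is strictly valid for Re ≲ 1e5; used here as the smooth-pipe estimate the problem specifies)
(b) Darcy-Weisbach: ΔP = f·(L/D)·½ρV²/1000 = 0.012953·(145/0.092)·½·1000·3.85²/1000 = 151.3 kPa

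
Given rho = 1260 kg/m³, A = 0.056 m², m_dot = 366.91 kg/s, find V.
Formula: \dot{m} = \rho A V
Substituting knowns: 366.91 = 1260·0.056·V
Solving for V: V = 366.91/(1260·0.056) = 5.2 m/s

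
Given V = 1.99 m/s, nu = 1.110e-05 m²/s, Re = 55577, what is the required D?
Formula: Re = \frac{V D}{\nu}
Substituting knowns: 55577 = 1.99·D/1.110e-05
Solving for D: D = 55577·1.110e-05/1.99 = 0.31 m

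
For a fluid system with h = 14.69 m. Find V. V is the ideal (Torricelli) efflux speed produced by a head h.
Formula: V = \sqrt{2 g h}
V = √(2·9.81·14.69) = 16.98 m/s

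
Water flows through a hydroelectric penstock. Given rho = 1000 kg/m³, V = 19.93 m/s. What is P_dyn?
Formula: P_{dyn} = \frac{1}{2} \rho V^2
P_dyn = 0.5·1000·19.93²/1000 = 198.6 kPa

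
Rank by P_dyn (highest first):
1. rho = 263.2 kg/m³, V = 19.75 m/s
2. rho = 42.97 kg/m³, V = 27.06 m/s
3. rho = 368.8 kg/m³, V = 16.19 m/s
Case 1: P_dyn = 51.33 kPa
Case 2: P_dyn = 15.73 kPa
Case 3: P_dyn = 48.33 kPa
Ranking (highest first): 1, 3, 2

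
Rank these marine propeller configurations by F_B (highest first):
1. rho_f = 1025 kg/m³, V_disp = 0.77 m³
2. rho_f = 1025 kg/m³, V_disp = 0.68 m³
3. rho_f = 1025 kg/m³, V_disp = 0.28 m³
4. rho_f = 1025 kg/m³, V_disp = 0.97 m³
Case 1: F_B = 7743 N
Case 2: F_B = 6838 N
Case 3: F_B = 2815 N
Case 4: F_B = 9754 N
Ranking (highest first): 4, 1, 2, 3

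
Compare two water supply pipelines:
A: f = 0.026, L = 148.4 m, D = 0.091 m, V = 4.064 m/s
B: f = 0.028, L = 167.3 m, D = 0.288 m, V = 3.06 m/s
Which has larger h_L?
h_L(A) = 35.69 m, h_L(B) = 7.763 m. Answer: A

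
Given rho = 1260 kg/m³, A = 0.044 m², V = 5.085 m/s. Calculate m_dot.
Formula: \dot{m} = \rho A V
m_dot = 1260·0.044·5.085 = 281.9 kg/s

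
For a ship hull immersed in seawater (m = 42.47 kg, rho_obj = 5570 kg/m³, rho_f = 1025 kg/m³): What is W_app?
Formula: W_{app} = mg\left(1 - \frac{\rho_f}{\rho_{obj}}\right)
W_app = 42.47·9.81·(1 − 1025/5570) = 340 N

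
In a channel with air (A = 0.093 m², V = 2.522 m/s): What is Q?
Formula: Q = A V
Q = 0.093·2.522·1000 = 234.5 L/s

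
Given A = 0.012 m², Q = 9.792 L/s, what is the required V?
Formula: Q = A V
Substituting knowns: 9.792 = 0.012·V·1000
Solving for V: V = (9.792/1000)/0.012 = 0.816 m/s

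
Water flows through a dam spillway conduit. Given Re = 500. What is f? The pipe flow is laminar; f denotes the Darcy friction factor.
Formula: f = \frac{64}{Re}
f = 64/500 = 0.128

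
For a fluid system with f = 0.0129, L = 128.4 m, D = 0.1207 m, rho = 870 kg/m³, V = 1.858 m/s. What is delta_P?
Formula: \Delta P = f \frac{L}{D} \frac{\rho V^2}{2}
delta_P = 0.0129·(128.4/0.1207)·0.5·870·1.858²/1000 = 20.61 kPa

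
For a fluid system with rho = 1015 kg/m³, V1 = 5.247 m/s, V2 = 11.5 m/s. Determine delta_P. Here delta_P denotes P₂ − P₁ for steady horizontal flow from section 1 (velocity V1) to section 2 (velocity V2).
Formula: \Delta P = \frac{1}{2} \rho (V_1^2 - V_2^2)
delta_P = 0.5·1015·(5.247² − 11.5²)/1000 = -53.14 kPa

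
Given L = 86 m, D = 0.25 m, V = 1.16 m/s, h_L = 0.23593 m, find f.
Formula: h_L = f \frac{L}{D} \frac{V^2}{2g}
Substituting knowns: 0.23593 = f·(86/0.25)·1.16²/(2·9.81)
Solving for f: f = 0.23593·2·9.81/((86/0.25)·1.16²) = 0.01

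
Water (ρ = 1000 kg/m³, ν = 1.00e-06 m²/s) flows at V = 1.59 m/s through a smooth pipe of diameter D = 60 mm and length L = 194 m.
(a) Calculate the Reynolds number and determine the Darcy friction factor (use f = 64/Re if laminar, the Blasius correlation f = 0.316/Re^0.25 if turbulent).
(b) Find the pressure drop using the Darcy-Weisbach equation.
(a) Re = V·D/ν = 1.59·0.06/1.00e-06 = 95400 → turbulent (Re > 4000); f = 0.316/Re^0.25 = 0.316/95400^0.25 = 0.01798
(b) Darcy-Weisbach: ΔP = f·(L/D)·½ρV²/1000 = 0.01798·(194/0.060)·½·1000·1.59²/1000 = 73.49 kPa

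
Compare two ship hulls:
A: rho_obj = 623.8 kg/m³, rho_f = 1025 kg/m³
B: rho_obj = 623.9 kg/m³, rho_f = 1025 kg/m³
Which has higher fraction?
fraction(A) = 0.6086, fraction(B) = 0.6087. Answer: B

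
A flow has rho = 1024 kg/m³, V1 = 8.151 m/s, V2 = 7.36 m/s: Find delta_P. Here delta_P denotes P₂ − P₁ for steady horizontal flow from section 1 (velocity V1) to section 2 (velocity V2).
Formula: \Delta P = \frac{1}{2} \rho (V_1^2 - V_2^2)
delta_P = 0.5·1024·(8.151² − 7.36²)/1000 = 6.282 kPa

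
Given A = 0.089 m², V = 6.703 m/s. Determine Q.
Formula: Q = A V
Q = 0.089·6.703·1000 = 596.6 L/s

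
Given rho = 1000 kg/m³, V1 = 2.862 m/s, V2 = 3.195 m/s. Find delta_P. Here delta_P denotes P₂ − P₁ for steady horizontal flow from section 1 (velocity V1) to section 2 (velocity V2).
Formula: \Delta P = \frac{1}{2} \rho (V_1^2 - V_2^2)
delta_P = 0.5·1000·(2.862² − 3.195²)/1000 = -1.008 kPa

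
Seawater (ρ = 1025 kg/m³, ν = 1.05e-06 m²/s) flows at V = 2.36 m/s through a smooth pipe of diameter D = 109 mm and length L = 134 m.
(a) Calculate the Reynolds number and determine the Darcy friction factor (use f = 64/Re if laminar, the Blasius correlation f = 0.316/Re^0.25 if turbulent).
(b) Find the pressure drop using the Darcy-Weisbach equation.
(a) Re = V·D/ν = 2.36·0.109/1.05e-06 = 244990 → turbulent (Re > 4000); f = 0.316/Re^0.25 = 0.316/244990^0.25 = 0.014204 (Blasius is strictly valid for Re ≲ 1e5; used here as the smooth-pipe estimate the problem specifies)
(b) Darcy-Weisbach: ΔP = f·(L/D)·½ρV²/1000 = 0.014204·(134/0.109)·½·1025·2.36²/1000 = 49.84 kPa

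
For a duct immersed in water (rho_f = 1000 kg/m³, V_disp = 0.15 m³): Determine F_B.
Formula: F_B = \rho_f g V_{disp}
F_B = 1000·9.81·0.15 = 1472 N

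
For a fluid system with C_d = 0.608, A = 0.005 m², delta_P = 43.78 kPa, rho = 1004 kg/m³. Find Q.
Formula: Q = C_d A \sqrt{\frac{2 \Delta P}{\rho}}
Q = 0.608·0.005·√(2·(43.78·1000)/1004)·1000 = 28.39 L/s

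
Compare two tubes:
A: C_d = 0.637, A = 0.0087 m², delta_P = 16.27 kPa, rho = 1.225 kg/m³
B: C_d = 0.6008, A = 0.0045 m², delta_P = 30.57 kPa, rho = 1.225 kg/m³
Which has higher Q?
Q(A) = 903.2 L/s, Q(B) = 604 L/s. Answer: A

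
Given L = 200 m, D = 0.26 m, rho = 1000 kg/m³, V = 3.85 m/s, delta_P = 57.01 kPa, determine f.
Formula: \Delta P = f \frac{L}{D} \frac{\rho V^2}{2}
Substituting knowns: 57.01 = f·(200/0.26)·0.5·1000·3.85²/1000
Solving for f: f = (57.01·1000)/((200/0.26)·0.5·1000·3.85²) = 0.01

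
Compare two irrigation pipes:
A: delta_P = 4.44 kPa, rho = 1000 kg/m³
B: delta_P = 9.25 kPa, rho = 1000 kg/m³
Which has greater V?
V(A) = 2.98 m/s, V(B) = 4.301 m/s. Answer: B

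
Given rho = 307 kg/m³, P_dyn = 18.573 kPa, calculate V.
Formula: P_{dyn} = \frac{1}{2} \rho V^2
Substituting knowns: 18.573 = 0.5·307·V²/1000
Solving for V: V = √(2·(18.573·1000)/307) = 11 m/s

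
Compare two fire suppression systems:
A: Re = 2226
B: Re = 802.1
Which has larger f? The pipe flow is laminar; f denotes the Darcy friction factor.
f(A) = 0.02875, f(B) = 0.07979. Answer: B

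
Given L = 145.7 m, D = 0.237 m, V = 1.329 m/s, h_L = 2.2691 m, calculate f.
Formula: h_L = f \frac{L}{D} \frac{V^2}{2g}
Substituting knowns: 2.2691 = f·(145.7/0.237)·1.329²/(2·9.81)
Solving for f: f = 2.2691·2·9.81/((145.7/0.237)·1.329²) = 0.041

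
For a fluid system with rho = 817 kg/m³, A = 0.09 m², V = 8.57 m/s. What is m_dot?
Formula: \dot{m} = \rho A V
m_dot = 817·0.09·8.57 = 630.2 kg/s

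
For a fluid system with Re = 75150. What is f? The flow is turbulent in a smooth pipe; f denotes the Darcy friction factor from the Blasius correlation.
Formula: f = \frac{0.316}{Re^{0.25}}
f = 0.316/75150^0.25 = 0.01909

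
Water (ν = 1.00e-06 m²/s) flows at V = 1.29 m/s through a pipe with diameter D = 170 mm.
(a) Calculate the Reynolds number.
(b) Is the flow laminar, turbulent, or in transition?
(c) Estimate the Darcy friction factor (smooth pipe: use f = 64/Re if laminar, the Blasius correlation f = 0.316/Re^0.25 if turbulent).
(a) Re = V·D/ν = 1.29·0.17/1.00e-06 = 219300
(b) Flow regime: turbulent (Re > 4000)
(c) Friction factor: f = 0.316/Re^0.25 = 0.316/219300^0.25 = 0.0146 (Blasius is strictly valid for Re ≲ 1e5; used here as the smooth-pipe estimate the problem specifies)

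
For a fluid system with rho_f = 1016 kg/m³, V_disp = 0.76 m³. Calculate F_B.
Formula: F_B = \rho_f g V_{disp}
F_B = 1016·9.81·0.76 = 7575 N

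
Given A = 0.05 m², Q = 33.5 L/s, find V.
Formula: Q = A V
Substituting knowns: 33.5 = 0.05·V·1000
Solving for V: V = (33.5/1000)/0.05 = 0.67 m/s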